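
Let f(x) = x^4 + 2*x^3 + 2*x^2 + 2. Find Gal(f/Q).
The polynomial is an irreducible quartic over Q and its discriminant is 3136 = 56^2, a perfect square, so the Galois group is contained in A_4. The resolvent cubic y^3 - 2*y^2 - 8*y + 8 is irreducible over Q. An irreducible resolvent with square discriminant gives A_4.

A_4 (order 12)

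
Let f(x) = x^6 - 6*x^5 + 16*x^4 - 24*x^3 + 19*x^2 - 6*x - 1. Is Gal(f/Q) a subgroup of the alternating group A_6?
Yes

The polynomial is irreducible of degree 6 over Q. Its discriminant is 153664 = 392^2, a perfect square. A Galois group lies in the alternating group exactly when the discriminant is a square in Q, so the Galois group (A_4) is contained in A_6.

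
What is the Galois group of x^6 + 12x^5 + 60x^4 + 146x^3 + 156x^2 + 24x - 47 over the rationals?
The polynomial f is an irreducible sextic over Q, so G = Gal(f/Q) is one of the 16 transitive subgroups 6T1, ..., 6T16 of S_6. The discriminant of f is 5159780352, which is not a perfect square, so G is not contained in A_6. The transitive groups of degree 6 not contained in A_6 are: C_6 (6T1, order 6), S_3 (6T2, order 6), D_6 (6T3, order 12), C_3 x S_3 (6T5, order 18), A_4 x C_2 (6T6, order 24), S_4 (6T8, order 24), S_3 x S_3 (6T9, order 36), S_4 x C_2 (6T11, order 48), (S_3 x S_3) : C_2 (6T13, order 72), PGL(2,5) (6T14, order 120), S_6 (6T16, order 720). By Dedekind's theorem, for a prime p not dividing disc(f) the degrees of the irreducible factors of f mod p form the cycle type of an element of G. Factoring f modulo the 79 such primes p <= 419 (skipping 2, 3, which divide the discriminant), each new pattern first appears at: mod 5: f = (x^6 + 2x^5 + x^3 + x^2 + 4x + 3), pattern 6; mod 7: f = (x^2 + 4x + 1)(x^2 + 4x + 5)(x^2 + 4x + 6), pattern 2+2+2; mod 11: f = (x + 9)(x + 10)(x^2 + 7x + 8)(x^2 + 8x + 6), pattern 2+2+1+1; mod 13: f = (x^3 + 6x^2 + 12x + 4)(x^3 + 6x^2 + 12x + 11), pattern 3+3; mod 97: f = (x + 11)(x + 26)(x + 49)(x + 56)(x + 66)(x + 95), pattern 1+1+1+1+1+1. No other pattern occurs in this range, so the set of observed cycle types is {6, 2+2+2, 2+2+1+1, 3+3, 1+1+1+1+1+1}. The candidates containing elements of all these cycle types are D_6 (6T3) of order 12, A_4 x C_2 (6T6) of order 24, S_3 x S_3 (6T9) of order 36, S_4 x C_2 (6T11) of order 48, (S_3 x S_3) : C_2 (6T13) of order 72, PGL(2,5) (6T14) of order 120, S_6 (6T16) of order 720; the others are excluded. The observed types are precisely the cycle types that occur in D_6 (6T3). Each of the other remaining candidates has further cycle types, and by the Chebotarev density theorem the matching factorization patterns would occur for a proportion of primes equal to their share of the group: A_4 x C_2 (6T6) additionally contains elements of type 2+1+1+1+1 (3 of its 24 elements, about 12% of primes); S_3 x S_3 (6T9) additionally contains elements of type 3+1+1+1 (4 of its 36 elements, about 11% of primes); S_4 x C_2 (6T11) additionally contains elements of type 4+2, 4+1+1, 2+1+1+1+1 (15 of its 48 elements, about 31% of primes); (S_3 x S_3) : C_2 (6T13) additionally contains elements of type 4+2, 3+2+1, 3+1+1+1, 2+1+1+1+1 (40 of its 72 elements, about 56% of primes); PGL(2,5) (6T14) additionally contains elements of type 5+1, 4+1+1 (54 of its 120 elements, about 45% of primes); S_6 (6T16) additionally contains elements of type 5+1, 4+2, 4+1+1, 3+2+1, 3+1+1+1, 2+1+1+1+1 (499 of its 720 elements, about 69% of primes). None of the 79 primes tested shows any such pattern (for each of these groups the chance of that is below 10^-4), which rules them out. Hence G = D_6 (6T3), of order 12.

D_6 (order 12)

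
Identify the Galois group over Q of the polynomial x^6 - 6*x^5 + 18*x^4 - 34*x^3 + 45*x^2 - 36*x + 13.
6T14: PGL(2,5)

The polynomial f is an irreducible sextic over Q, so G = Gal(f/Q) is one of the 16 transitive subgroups 6T1, ..., 6T16 of S_6. The discriminant of f is -16003008, which is not a perfect square, so G is not contained in A_6. The transitive groups of degree 6 not contained in A_6 are: C_6 (6T1, order 6), S_3 (6T2, order 6), D_6 (6T3, order 12), C_3 x S_3 (6T5, order 18), A_4 x C_2 (6T6, order 24), S_4 (6T8, order 24), S_3 x S_3 (6T9, order 36), S_4 x C_2 (6T11, order 48), (S_3 x S_3) : C_2 (6T13, order 72), PGL(2,5) (6T14, order 120), S_6 (6T16, order 720). By Dedekind's theorem, for a prime p not dividing disc(f) the degrees of the irreducible factors of f mod p form the cycle type of an element of G. Factoring f modulo the 21 such primes p <= 89 (skipping 2, 3, 7, which divide the discriminant), each new pattern first appears at: mod 5: f = (x^6 + 4x^5 + 3x^4 + x^3 + 4x + 3), pattern 6; mod 11: f = (x + 8)(x^5 + 8x^4 + 9x^3 + 4x^2 + 2x + 3), pattern 5+1; mod 13: f = (x)(x + 4)(x^4 + 3x^3 + 6x^2 + 7x + 4), pattern 4+1+1; mod 23: f = (x + 2)(x + 6)(x^2 + 3x + 21)(x^2 + 6x + 10), pattern 2+2+1+1; mod 43: f = (x^3 + 16x^2 + 30x + 18)(x^3 + 21x^2 + 39x + 27), pattern 3+3; mod 61: f = (x^2 + 30x + 2)(x^2 + 41x + 31)(x^2 + 45x + 13), pattern 2+2+2. No other pattern occurs in this range, so the set of observed cycle types is {6, 5+1, 4+1+1, 2+2+1+1, 3+3, 2+2+2}. The candidates containing elements of all these cycle types are PGL(2,5) (6T14) of order 120, S_6 (6T16) of order 720; the others are excluded. The observed types are precisely the cycle types that occur in PGL(2,5) (6T14) (apart from the identity). Each of the other remaining candidates has further cycle types, and by the Chebotarev density theorem the matching factorization patterns would occur for a proportion of primes equal to their share of the group: S_6 (6T16) additionally contains elements of type 4+2, 3+2+1, 3+1+1+1, 2+1+1+1+1 (265 of its 720 elements, about 37% of primes). None of the 21 primes tested shows any such pattern (for each of these groups the chance of that is below 10^-4), which rules them out. Hence G = PGL(2,5) (6T14), of order 120.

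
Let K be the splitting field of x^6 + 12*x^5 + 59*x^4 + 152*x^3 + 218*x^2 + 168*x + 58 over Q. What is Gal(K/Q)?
6T8: S_4

The polynomial f is an irreducible sextic over Q, so G = Gal(f/Q) is one of the 16 transitive subgroups 6T1, ..., 6T16 of S_6. The discriminant of f is -5120000, which is not a perfect square, so G is not contained in A_6. The transitive groups of degree 6 not contained in A_6 are: C_6 (6T1, order 6), S_3 (6T2, order 6), D_6 (6T3, order 12), C_3 x S_3 (6T5, order 18), A_4 x C_2 (6T6, order 24), S_4 (6T8, order 24), S_3 x S_3 (6T9, order 36), S_4 x C_2 (6T11, order 48), (S_3 x S_3) : C_2 (6T13, order 72), PGL(2,5) (6T14, order 120), S_6 (6T16, order 720). By Dedekind's theorem, for a prime p not dividing disc(f) the degrees of the irreducible factors of f mod p form the cycle type of an element of G. Factoring f modulo the 22 such primes p <= 89 (skipping 2, 5, which divide the discriminant), each new pattern first appears at: mod 3: f = (x^3 + x^2 + x + 2)(x^3 + 2x^2 + 2x + 2), pattern 3+3; mod 7: f = (x^2 + 3x + 1)(x^2 + 4x + 6)(x^2 + 5x + 5), pattern 2+2+2; mod 13: f = (x + 6)(x + 11)(x^4 + 8x^3 + x + 6), pattern 4+1+1; mod 43: f = (x + 14)(x + 33)(x^2 + 4x + 8)(x^2 + 4x + 14), pattern 2+2+1+1. No other pattern occurs in this range, so the set of observed cycle types is {3+3, 2+2+2, 4+1+1, 2+2+1+1}. The candidates containing elements of all these cycle types are S_4 (6T8) of order 24, S_4 x C_2 (6T11) of order 48, PGL(2,5) (6T14) of order 120, S_6 (6T16) of order 720; the others are excluded. The observed types are precisely the cycle types that occur in S_4 (6T8) (apart from the identity). Each of the other remaining candidates has further cycle types, and by the Chebotarev density theorem the matching factorization patterns would occur for a proportion of primes equal to their share of the group: S_4 x C_2 (6T11) additionally contains elements of type 6, 4+2, 2+1+1+1+1 (17 of its 48 elements, about 35% of primes); PGL(2,5) (6T14) additionally contains elements of type 6, 5+1 (44 of its 120 elements, about 37% of primes); S_6 (6T16) additionally contains elements of type 6, 5+1, 4+2, 3+2+1, 3+1+1+1, 2+1+1+1+1 (529 of its 720 elements, about 73% of primes). None of the 22 primes tested shows any such pattern (for each of these groups the chance of that is below 10^-4), which rules them out. Hence G = S_4 (6T8), of order 24.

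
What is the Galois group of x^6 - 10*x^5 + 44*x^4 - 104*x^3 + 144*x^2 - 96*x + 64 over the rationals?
C_6, the cyclic group of order 6

The polynomial f is an irreducible sextic over Q, so G = Gal(f/Q) is one of the 16 transitive subgroups 6T1, ..., 6T16 of S_6. The discriminant of f is -18046378835968, which is not a perfect square, so G is not contained in A_6. The transitive groups of degree 6 not contained in A_6 are: C_6 (6T1, order 6), S_3 (6T2, order 6), D_6 (6T3, order 12), C_3 x S_3 (6T5, order 18), A_4 x C_2 (6T6, order 24), S_4 (6T8, order 24), S_3 x S_3 (6T9, order 36), S_4 x C_2 (6T11, order 48), (S_3 x S_3) : C_2 (6T13, order 72), PGL(2,5) (6T14, order 120), S_6 (6T16, order 720). By Dedekind's theorem, for a prime p not dividing disc(f) the degrees of the irreducible factors of f mod p form the cycle type of an element of G. Factoring f modulo the 37 such primes p <= 167 (skipping 2, 7, which divide the discriminant), each new pattern first appears at: mod 3: f = (x^6 + 2x^5 + 2x^4 + x^3 + 1), pattern 6; mod 11: f = (x^3 + 4x^2 + 10x + 3)(x^3 + 8x^2 + 2x + 3), pattern 3+3; mod 13: f = (x^2 + 2x + 9)(x^2 + 6x + 1)(x^2 + 8x + 10), pattern 2+2+2; mod 29: f = (x + 6)(x + 8)(x + 10)(x + 13)(x + 16)(x + 24), pattern 1+1+1+1+1+1. No other pattern occurs in this range, so the set of observed cycle types is {6, 3+3, 2+2+2, 1+1+1+1+1+1}. The candidates containing elements of all these cycle types are C_6 (6T1) of order 6, D_6 (6T3) of order 12, C_3 x S_3 (6T5) of order 18, A_4 x C_2 (6T6) of order 24, S_3 x S_3 (6T9) of order 36, S_4 x C_2 (6T11) of order 48, (S_3 x S_3) : C_2 (6T13) of order 72, PGL(2,5) (6T14) of order 120, S_6 (6T16) of order 720; the others are excluded. The observed types are precisely the cycle types that occur in C_6 (6T1). Each of the other remaining candidates has further cycle types, and by the Chebotarev density theorem the matching factorization patterns would occur for a proportion of primes equal to their share of the group: D_6 (6T3) additionally contains elements of type 2+2+1+1 (3 of its 12 elements, about 25% of primes); C_3 x S_3 (6T5) additionally contains elements of type 3+1+1+1 (4 of its 18 elements, about 22% of primes); A_4 x C_2 (6T6) additionally contains elements of type 2+2+1+1, 2+1+1+1+1 (6 of its 24 elements, about 25% of primes); S_3 x S_3 (6T9) additionally contains elements of type 3+1+1+1, 2+2+1+1 (13 of its 36 elements, about 36% of primes); S_4 x C_2 (6T11) additionally contains elements of type 4+2, 4+1+1, 2+2+1+1, 2+1+1+1+1 (24 of its 48 elements, about 50% of primes); (S_3 x S_3) : C_2 (6T13) additionally contains elements of type 4+2, 3+2+1, 3+1+1+1, 2+2+1+1, 2+1+1+1+1 (49 of its 72 elements, about 68% of primes); PGL(2,5) (6T14) additionally contains elements of type 5+1, 4+1+1, 2+2+1+1 (69 of its 120 elements, about 58% of primes); S_6 (6T16) additionally contains elements of type 5+1, 4+2, 4+1+1, 3+2+1, 3+1+1+1, 2+2+1+1, 2+1+1+1+1 (544 of its 720 elements, about 76% of primes). None of the 37 primes tested shows any such pattern (for each of these groups the chance of that is below 10^-4), which rules them out. Hence G = C_6 (6T1), of order 6.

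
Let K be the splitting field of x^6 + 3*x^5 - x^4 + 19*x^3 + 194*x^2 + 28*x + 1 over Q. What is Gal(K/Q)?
(C_3 x C_3) : C_4

The polynomial f is an irreducible sextic over Q, so G = Gal(f/Q) is one of the 16 transitive subgroups 6T1, ..., 6T16 of S_6. The discriminant of f is 598116723780625 = 24456425^2, a perfect square, so G is contained in A_6. The transitive groups of degree 6 contained in A_6 are: A_4 (6T4, order 12), S_4 (6T7, order 24), (C_3 x C_3) : C_4 (6T10, order 36), PSL(2,5) (6T12, order 60), A_6 (6T15, order 360). By Dedekind's theorem, for a prime p not dividing disc(f) the degrees of the irreducible factors of f mod p form the cycle type of an element of G. Factoring f modulo the 21 such primes p <= 101 (skipping 5, 7, 29, 61, 79, which divide the discriminant), each new pattern first appears at: mod 2: f = (x^2 + x + 1)(x^4 + x + 1), pattern 4+2; mod 11: f = (x^3 + 6x^2 + 7x + 1)(x^3 + 8x^2 + 10x + 1), pattern 3+3; mod 19: f = (x + 5)(x + 7)(x^2 + 4)(x^2 + 10x + 11), pattern 2+2+1+1; mod 101: f = (x + 6)(x + 30)(x + 78)(x^3 + 91x^2 + 70x + 1), pattern 3+1+1+1. No other pattern occurs in this range, so the set of observed cycle types is {4+2, 3+3, 2+2+1+1, 3+1+1+1}. The candidates containing elements of all these cycle types are (C_3 x C_3) : C_4 (6T10) of order 36, A_6 (6T15) of order 360; the others are excluded. The observed types are precisely the cycle types that occur in (C_3 x C_3) : C_4 (6T10) (apart from the identity). Each of the other remaining candidates has further cycle types, and by the Chebotarev density theorem the matching factorization patterns would occur for a proportion of primes equal to their share of the group: A_6 (6T15) additionally contains elements of type 5+1 (144 of its 360 elements, about 40% of primes). None of the 21 primes tested shows any such pattern (for each of these groups the chance of that is below 10^-4), which rules them out. Hence G = (C_3 x C_3) : C_4 (6T10), of order 36.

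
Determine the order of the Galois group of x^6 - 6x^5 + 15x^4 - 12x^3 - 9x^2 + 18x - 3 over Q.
The degree of the splitting field over Q equals the order of the Galois group, so first determine the group. The polynomial f is an irreducible sextic over Q, so G = Gal(f/Q) is one of the 16 transitive subgroups 6T1, ..., 6T16 of S_6. The discriminant of f is 1289945088, which is not a perfect square, so G is not contained in A_6. The transitive groups of degree 6 not contained in A_6 are: C_6 (6T1, order 6), S_3 (6T2, order 6), D_6 (6T3, order 12), C_3 x S_3 (6T5, order 18), A_4 x C_2 (6T6, order 24), S_4 (6T8, order 24), S_3 x S_3 (6T9, order 36), S_4 x C_2 (6T11, order 48), (S_3 x S_3) : C_2 (6T13, order 72), PGL(2,5) (6T14, order 120), S_6 (6T16, order 720). By Dedekind's theorem, for a prime p not dividing disc(f) the degrees of the irreducible factors of f mod p form the cycle type of an element of G. Factoring f modulo the 23 such primes p <= 97 (skipping 2, 3, which divide the discriminant), each new pattern first appears at: mod 5: f = (x^6 + 4x^5 + 3x^3 + x^2 + 3x + 2), pattern 6; mod 11: f = (x + 2)(x + 8)(x^2 + 3)(x^2 + 6x + 2), pattern 2+2+1+1; mod 13: f = (x + 3)(x + 9)(x + 11)(x^3 + 10x^2 + 3x + 8), pattern 3+1+1+1; mod 31: f = (x^2 + 14x + 3)(x^2 + 16x + 30)(x^2 + 26x + 1), pattern 2+2+2; mod 97: f = (x^3 + 94x^2 + 3x + 23)(x^3 + 94x^2 + 3x + 80), pattern 3+3. No other pattern occurs in this range, so the set of observed cycle types is {6, 2+2+1+1, 3+1+1+1, 2+2+2, 3+3}. The candidates containing elements of all these cycle types are S_3 x S_3 (6T9) of order 36, (S_3 x S_3) : C_2 (6T13) of order 72, S_6 (6T16) of order 720; the others are excluded. The observed types are precisely the cycle types that occur in S_3 x S_3 (6T9) (apart from the identity). Each of the other remaining candidates has further cycle types, and by the Chebotarev density theorem the matching factorization patterns would occur for a proportion of primes equal to their share of the group: (S_3 x S_3) : C_2 (6T13) additionally contains elements of type 4+2, 3+2+1, 2+1+1+1+1 (36 of its 72 elements, about 50% of primes); S_6 (6T16) additionally contains elements of type 5+1, 4+2, 4+1+1, 3+2+1, 2+1+1+1+1 (459 of its 720 elements, about 64% of primes). None of the 23 primes tested shows any such pattern (for each of these groups the chance of that is below 10^-4), which rules them out. Hence G = S_3 x S_3 (6T9), of order 36. The Galois group S_3 x S_3 (6T9) has order 36, so the splitting field has degree 36 over Q.

36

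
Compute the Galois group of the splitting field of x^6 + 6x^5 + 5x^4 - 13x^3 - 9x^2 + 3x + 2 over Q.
PSL(2,5), A_5 acting on 6 points

The polynomial f is an irreducible sextic over Q, so G = Gal(f/Q) is one of the 16 transitive subgroups 6T1, ..., 6T16 of S_6. The discriminant of f is 30991489 = 5567^2, a perfect square, so G is contained in A_6. The transitive groups of degree 6 contained in A_6 are: A_4 (6T4, order 12), S_4 (6T7, order 24), (C_3 x C_3) : C_4 (6T10, order 36), PSL(2,5) (6T12, order 60), A_6 (6T15, order 360). By Dedekind's theorem, for a prime p not dividing disc(f) the degrees of the irreducible factors of f mod p form the cycle type of an element of G. Factoring f modulo the 21 such primes p <= 79 (skipping 19, which divides the discriminant), each new pattern first appears at: mod 2: f = (x)(x^5 + x^3 + x^2 + x + 1), pattern 5+1; mod 7: f = (x^3 + x^2 + 3x + 1)(x^3 + 5x^2 + 4x + 2), pattern 3+3; mod 61: f = (x + 3)(x + 25)(x^2 + 48x + 25)(x^2 + 52x + 38), pattern 2+2+1+1. No other pattern occurs in this range, so the set of observed cycle types is {5+1, 3+3, 2+2+1+1}. The candidates containing elements of all these cycle types are PSL(2,5) (6T12) of order 60, A_6 (6T15) of order 360; the others are excluded. The observed types are precisely the cycle types that occur in PSL(2,5) (6T12) (apart from the identity). Each of the other remaining candidates has further cycle types, and by the Chebotarev density theorem the matching factorization patterns would occur for a proportion of primes equal to their share of the group: A_6 (6T15) additionally contains elements of type 4+2, 3+1+1+1 (130 of its 360 elements, about 36% of primes). None of the 21 primes tested shows any such pattern (for each of these groups the chance of that is below 10^-4), which rules them out. Hence G = PSL(2,5) (6T12), of order 60.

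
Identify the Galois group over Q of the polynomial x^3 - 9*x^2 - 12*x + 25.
The polynomial is an irreducible cubic over Q and its discriminant is 123201 = 351^2, a perfect square. For an irreducible cubic, a square discriminant forces the Galois group to be A_3, the cyclic group of order 3.

C_3 (also written C3)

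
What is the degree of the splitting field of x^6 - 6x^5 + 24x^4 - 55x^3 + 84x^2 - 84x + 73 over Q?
6

The degree of the splitting field over Q equals the order of the Galois group, so first determine the group. The polynomial f is an irreducible sextic over Q, so G = Gal(f/Q) is one of the 16 transitive subgroups 6T1, ..., 6T16 of S_6. The discriminant of f is -4673478001923, which is not a perfect square, so G is not contained in A_6. The transitive groups of degree 6 not contained in A_6 are: C_6 (6T1, order 6), S_3 (6T2, order 6), D_6 (6T3, order 12), C_3 x S_3 (6T5, order 18), A_4 x C_2 (6T6, order 24), S_4 (6T8, order 24), S_3 x S_3 (6T9, order 36), S_4 x C_2 (6T11, order 48), (S_3 x S_3) : C_2 (6T13, order 72), PGL(2,5) (6T14, order 120), S_6 (6T16, order 720). By Dedekind's theorem, for a prime p not dividing disc(f) the degrees of the irreducible factors of f mod p form the cycle type of an element of G. Factoring f modulo the 37 such primes p <= 167 (skipping 3, 19, which divide the discriminant), each new pattern first appears at: mod 2: f = (x^6 + x^3 + 1), pattern 6; mod 7: f = (x^3 + 3x^2 + 3x + 4)(x^3 + 5x^2 + 6x + 6), pattern 3+3; mod 17: f = (x^2 + x + 8)(x^2 + 2x + 11)(x^2 + 8x + 13), pattern 2+2+2; mod 37: f = (x + 3)(x + 6)(x + 13)(x + 23)(x + 24)(x + 36), pattern 1+1+1+1+1+1. No other pattern occurs in this range, so the set of observed cycle types is {6, 3+3, 2+2+2, 1+1+1+1+1+1}. The candidates containing elements of all these cycle types are C_6 (6T1) of order 6, D_6 (6T3) of order 12, C_3 x S_3 (6T5) of order 18, A_4 x C_2 (6T6) of order 24, S_3 x S_3 (6T9) of order 36, S_4 x C_2 (6T11) of order 48, (S_3 x S_3) : C_2 (6T13) of order 72, PGL(2,5) (6T14) of order 120, S_6 (6T16) of order 720; the others are excluded. The observed types are precisely the cycle types that occur in C_6 (6T1). Each of the other remaining candidates has further cycle types, and by the Chebotarev density theorem the matching factorization patterns would occur for a proportion of primes equal to their share of the group: D_6 (6T3) additionally contains elements of type 2+2+1+1 (3 of its 12 elements, about 25% of primes); C_3 x S_3 (6T5) additionally contains elements of type 3+1+1+1 (4 of its 18 elements, about 22% of primes); A_4 x C_2 (6T6) additionally contains elements of type 2+2+1+1, 2+1+1+1+1 (6 of its 24 elements, about 25% of primes); S_3 x S_3 (6T9) additionally contains elements of type 3+1+1+1, 2+2+1+1 (13 of its 36 elements, about 36% of primes); S_4 x C_2 (6T11) additionally contains elements of type 4+2, 4+1+1, 2+2+1+1, 2+1+1+1+1 (24 of its 48 elements, about 50% of primes); (S_3 x S_3) : C_2 (6T13) additionally contains elements of type 4+2, 3+2+1, 3+1+1+1, 2+2+1+1, 2+1+1+1+1 (49 of its 72 elements, about 68% of primes); PGL(2,5) (6T14) additionally contains elements of type 5+1, 4+1+1, 2+2+1+1 (69 of its 120 elements, about 58% of primes); S_6 (6T16) additionally contains elements of type 5+1, 4+2, 4+1+1, 3+2+1, 3+1+1+1, 2+2+1+1, 2+1+1+1+1 (544 of its 720 elements, about 76% of primes). None of the 37 primes tested shows any such pattern (for each of these groups the chance of that is below 10^-4), which rules them out. Hence G = C_6 (6T1), of order 6. The Galois group C_6 (6T1) has order 6, so the splitting field has degree 6 over Q.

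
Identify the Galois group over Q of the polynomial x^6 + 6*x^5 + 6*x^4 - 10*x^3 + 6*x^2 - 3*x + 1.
The polynomial f is an irreducible sextic over Q, so G = Gal(f/Q) is one of the 16 transitive subgroups 6T1, ..., 6T16 of S_6. The discriminant of f is -51195483, which is not a perfect square, so G is not contained in A_6. The transitive groups of degree 6 not contained in A_6 are: C_6 (6T1, order 6), S_3 (6T2, order 6), D_6 (6T3, order 12), C_3 x S_3 (6T5, order 18), A_4 x C_2 (6T6, order 24), S_4 (6T8, order 24), S_3 x S_3 (6T9, order 36), S_4 x C_2 (6T11, order 48), (S_3 x S_3) : C_2 (6T13, order 72), PGL(2,5) (6T14, order 120), S_6 (6T16, order 720). By Dedekind's theorem, for a prime p not dividing disc(f) the degrees of the irreducible factors of f mod p form the cycle type of an element of G. Factoring f modulo the 33 such primes p <= 149 (skipping 3, 17, which divide the discriminant), each new pattern first appears at: mod 2: f = (x^6 + x + 1), pattern 6; mod 7: f = (x + 1)(x + 3)(x + 6)(x^3 + 3x^2 + 5x + 2), pattern 3+1+1+1; mod 19: f = (x^3 + 3x^2 + 2x + 11)(x^3 + 3x^2 + 14x + 7), pattern 3+3; mod 53: f = (x^2 + 2x + 20)(x^2 + 8x + 37)(x^2 + 49x + 26), pattern 2+2+2; mod 73: f = (x + 10)(x + 11)(x + 25)(x + 55)(x + 56)(x + 68), pattern 1+1+1+1+1+1. No other pattern occurs in this range, so the set of observed cycle types is {6, 3+1+1+1, 3+3, 2+2+2, 1+1+1+1+1+1}. The candidates containing elements of all these cycle types are C_3 x S_3 (6T5) of order 18, S_3 x S_3 (6T9) of order 36, (S_3 x S_3) : C_2 (6T13) of order 72, S_6 (6T16) of order 720; the others are excluded. The observed types are precisely the cycle types that occur in C_3 x S_3 (6T5). Each of the other remaining candidates has further cycle types, and by the Chebotarev density theorem the matching factorization patterns would occur for a proportion of primes equal to their share of the group: S_3 x S_3 (6T9) additionally contains elements of type 2+2+1+1 (9 of its 36 elements, about 25% of primes); (S_3 x S_3) : C_2 (6T13) additionally contains elements of type 4+2, 3+2+1, 2+2+1+1, 2+1+1+1+1 (45 of its 72 elements, about 62% of primes); S_6 (6T16) additionally contains elements of type 5+1, 4+2, 4+1+1, 3+2+1, 2+2+1+1, 2+1+1+1+1 (504 of its 720 elements, about 70% of primes). None of the 33 primes tested shows any such pattern (for each of these groups the chance of that is below 10^-4), which rules them out. Hence G = C_3 x S_3 (6T5), of order 18.

C_3 x S_3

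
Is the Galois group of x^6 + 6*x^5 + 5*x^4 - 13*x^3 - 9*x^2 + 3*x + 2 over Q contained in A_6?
Yes

The polynomial is irreducible of degree 6 over Q. Its discriminant is 30991489 = 5567^2, a perfect square. A Galois group lies in the alternating group exactly when the discriminant is a square in Q, so the Galois group (PSL(2,5)) is contained in A_6.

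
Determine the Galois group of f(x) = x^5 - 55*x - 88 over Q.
A_5, the alternating group on 5 letters

The polynomial f is an irreducible quintic over Q, so G = Gal(f/Q) is a transitive subgroup of S_5: one of C_5 (5T1, order 5), D_5 (5T2, order 10), F_20 (5T3, order 20), A_5 (5T4, order 60) or S_5 (5T5, order 120). The discriminant of f is 58564000000 = 242000^2, a perfect square, so G is contained in A_5. The transitive groups of degree 5 contained in A_5 are: C_5 (5T1, order 5), D_5 (5T2, order 10), A_5 (5T4, order 60). By Dedekind's theorem, for a prime p not dividing disc(f) the degrees of the irreducible factors of f mod p form the cycle type of an element of G. Factoring f modulo the 3 such primes p <= 13 (skipping 2, 5, 11, which divide the discriminant), each new pattern first appears at: mod 3: f = (x^5 + 2x + 2), pattern 5; mod 13: f = (x + 5)(x + 7)(x^3 + x^2 + 5x + 9), pattern 3+1+1. No other pattern occurs in this range, so the set of observed cycle types is {5, 3+1+1}. Among the candidates above, the only group containing elements of all these cycle types is A_5 (5T4) — each of C_5 (5T1), D_5 (5T2) lacks at least one of them. Hence G = A_5 (5T4), of order 60.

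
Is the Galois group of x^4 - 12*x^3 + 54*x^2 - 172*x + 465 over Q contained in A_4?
Yes

The polynomial is irreducible of degree 4 over Q. Its discriminant is 1358954496 = 36864^2, a perfect square. A Galois group lies in the alternating group exactly when the discriminant is a square in Q, so the Galois group (A_4) is contained in A_4.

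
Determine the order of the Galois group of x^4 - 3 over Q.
The degree of the splitting field over Q equals the order of the Galois group, so first determine the group. The polynomial is an irreducible quartic over Q and its discriminant is -6912, which is not a perfect square, so the Galois group is not contained in A_4. The resolvent cubic y^3 + 12*y has exactly one rational root, so the Galois group is C_4 or D_4. The quartic remains irreducible over Q(sqrt(disc)), so the group is D_4. The Galois group D_4 (4T3) has order 8, so the splitting field has degree 8 over Q.

8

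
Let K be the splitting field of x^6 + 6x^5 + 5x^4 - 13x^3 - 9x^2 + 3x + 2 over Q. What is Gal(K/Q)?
6T12: PSL(2,5)

The polynomial f is an irreducible sextic over Q, so G = Gal(f/Q) is one of the 16 transitive subgroups 6T1, ..., 6T16 of S_6. The discriminant of f is 30991489 = 5567^2, a perfect square, so G is contained in A_6. The transitive groups of degree 6 contained in A_6 are: A_4 (6T4, order 12), S_4 (6T7, order 24), (C_3 x C_3) : C_4 (6T10, order 36), PSL(2,5) (6T12, order 60), A_6 (6T15, order 360). By Dedekind's theorem, for a prime p not dividing disc(f) the degrees of the irreducible factors of f mod p form the cycle type of an element of G. Factoring f modulo the 21 such primes p <= 79 (skipping 19, which divides the discriminant), each new pattern first appears at: mod 2: f = (x)(x^5 + x^3 + x^2 + x + 1), pattern 5+1; mod 7: f = (x^3 + x^2 + 3x + 1)(x^3 + 5x^2 + 4x + 2), pattern 3+3; mod 61: f = (x + 3)(x + 25)(x^2 + 48x + 25)(x^2 + 52x + 38), pattern 2+2+1+1. No other pattern occurs in this range, so the set of observed cycle types is {5+1, 3+3, 2+2+1+1}. The candidates containing elements of all these cycle types are PSL(2,5) (6T12) of order 60, A_6 (6T15) of order 360; the others are excluded. The observed types are precisely the cycle types that occur in PSL(2,5) (6T12) (apart from the identity). Each of the other remaining candidates has further cycle types, and by the Chebotarev density theorem the matching factorization patterns would occur for a proportion of primes equal to their share of the group: A_6 (6T15) additionally contains elements of type 4+2, 3+1+1+1 (130 of its 360 elements, about 36% of primes). None of the 21 primes tested shows any such pattern (for each of these groups the chance of that is below 10^-4), which rules them out. Hence G = PSL(2,5) (6T12), of order 60.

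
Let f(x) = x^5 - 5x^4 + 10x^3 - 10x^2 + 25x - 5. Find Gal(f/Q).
A_5

The polynomial f is an irreducible quintic over Q, so G = Gal(f/Q) is a transitive subgroup of S_5: one of C_5 (5T1, order 5), D_5 (5T2, order 10), F_20 (5T3, order 20), A_5 (5T4, order 60) or S_5 (5T5, order 120). The discriminant of f is 1024000000 = 32000^2, a perfect square, so G is contained in A_5. The transitive groups of degree 5 contained in A_5 are: C_5 (5T1, order 5), D_5 (5T2, order 10), A_5 (5T4, order 60). By Dedekind's theorem, for a prime p not dividing disc(f) the degrees of the irreducible factors of f mod p form the cycle type of an element of G. Factoring f modulo the 2 such primes p <= 7 (skipping 2, 5, which divide the discriminant), each new pattern first appears at: mod 3: f = (x^5 + x^4 + x^3 + 2x^2 + x + 1), pattern 5; mod 7: f = (x + 1)(x + 2)(x^3 + 6x^2 + 4x + 1), pattern 3+1+1. No other pattern occurs in this range, so the set of observed cycle types is {5, 3+1+1}. Among the candidates above, the only group containing elements of all these cycle types is A_5 (5T4) — each of C_5 (5T1), D_5 (5T2) lacks at least one of them. Hence G = A_5 (5T4), of order 60.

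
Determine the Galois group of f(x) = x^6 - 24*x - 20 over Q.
The polynomial f is an irreducible sextic over Q, so G = Gal(f/Q) is one of the 16 transitive subgroups 6T1, ..., 6T16 of S_6. The discriminant of f is 746496000000 = 864000^2, a perfect square, so G is contained in A_6. The transitive groups of degree 6 contained in A_6 are: A_4 (6T4, order 12), S_4 (6T7, order 24), (C_3 x C_3) : C_4 (6T10, order 36), PSL(2,5) (6T12, order 60), A_6 (6T15, order 360). By Dedekind's theorem, for a prime p not dividing disc(f) the degrees of the irreducible factors of f mod p form the cycle type of an element of G. Factoring f modulo the 6 such primes p <= 23 (skipping 2, 3, 5, which divide the discriminant), each new pattern first appears at: mod 7: f = (x + 4)(x^5 + 3x^4 + 2x^3 + 6x^2 + 4x + 2), pattern 5+1; mod 23: f = (x + 2)(x + 11)(x + 16)(x^3 + 17x^2 + 13x + 7), pattern 3+1+1+1. No other pattern occurs in this range, so the set of observed cycle types is {5+1, 3+1+1+1}. Among the candidates above, the only group containing elements of all these cycle types is A_6 (6T15) — each of A_4 (6T4), S_4 (6T7), (C_3 x C_3) : C_4 (6T10), PSL(2,5) (6T12) lacks at least one of them. Hence G = A_6 (6T15), of order 360.

A_6, the alternating group on 6 letters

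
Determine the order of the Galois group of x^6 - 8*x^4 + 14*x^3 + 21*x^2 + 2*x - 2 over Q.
48

The degree of the splitting field over Q equals the order of the Galois group, so first determine the group. The polynomial f is an irreducible sextic over Q, so G = Gal(f/Q) is one of the 16 transitive subgroups 6T1, ..., 6T16 of S_6. The discriminant of f is -45161350144, which is not a perfect square, so G is not contained in A_6. The transitive groups of degree 6 not contained in A_6 are: C_6 (6T1, order 6), S_3 (6T2, order 6), D_6 (6T3, order 12), C_3 x S_3 (6T5, order 18), A_4 x C_2 (6T6, order 24), S_4 (6T8, order 24), S_3 x S_3 (6T9, order 36), S_4 x C_2 (6T11, order 48), (S_3 x S_3) : C_2 (6T13, order 72), PGL(2,5) (6T14, order 120), S_6 (6T16, order 720). By Dedekind's theorem, for a prime p not dividing disc(f) the degrees of the irreducible factors of f mod p form the cycle type of an element of G. Factoring f modulo the 66 such primes p <= 347 (skipping 2, 29, 229, which divide the discriminant), each new pattern first appears at: mod 3: f = (x^6 + x^4 + 2x^3 + 2x + 1), pattern 6; mod 5: f = (x^3 + 2x^2 + x + 4)(x^3 + 3x^2 + 2), pattern 3+3; mod 7: f = (x + 2)(x + 6)(x^4 + 6x^3 + 2x^2 + 3x + 1), pattern 4+1+1; mod 13: f = (x^2 + 3x + 4)(x^4 + 10x^3 + 10x^2 + 9x + 6), pattern 4+2; mod 23: f = (x^2 + 7x + 22)(x^2 + 17x + 18)(x^2 + 22x + 18), pattern 2+2+2; mod 37: f = (x + 12)(x + 20)(x^2 + 16x + 19)(x^2 + 26x + 8), pattern 2+2+1+1; mod 193: f = (x + 30)(x + 42)(x + 50)(x + 52)(x + 57)(x + 155), pattern 1+1+1+1+1+1; mod 347: f = (x + 6)(x + 12)(x + 50)(x + 95)(x^2 + 184x + 44), pattern 2+1+1+1+1. No other pattern occurs in this range, so the set of observed cycle types is {6, 3+3, 4+1+1, 4+2, 2+2+2, 2+2+1+1, 1+1+1+1+1+1, 2+1+1+1+1}. The candidates containing elements of all these cycle types are S_4 x C_2 (6T11) of order 48, S_6 (6T16) of order 720; the others are excluded. The observed types are precisely the cycle types that occur in S_4 x C_2 (6T11). Each of the other remaining candidates has further cycle types, and by the Chebotarev density theorem the matching factorization patterns would occur for a proportion of primes equal to their share of the group: S_6 (6T16) additionally contains elements of type 5+1, 3+2+1, 3+1+1+1 (304 of its 720 elements, about 42% of primes). None of the 66 primes tested shows any such pattern (for each of these groups the chance of that is below 10^-4), which rules them out. Hence G = S_4 x C_2 (6T11), of order 48. The Galois group S_4 x C_2 (6T11) has order 48, so the splitting field has degree 48 over Q.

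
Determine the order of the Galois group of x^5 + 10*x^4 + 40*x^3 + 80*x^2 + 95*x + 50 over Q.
20

The degree of the splitting field over Q equals the order of the Galois group, so first determine the group. The polynomial f is an irreducible quintic over Q, so G = Gal(f/Q) is a transitive subgroup of S_5: one of C_5 (5T1, order 5), D_5 (5T2, order 10), F_20 (5T3, order 20), A_5 (5T4, order 60) or S_5 (5T5, order 120). The discriminant of f is 259200000, which is not a perfect square, so G is not contained in A_5. The transitive groups of degree 5 not contained in A_5 are: F_20 (5T3, order 20), S_5 (5T5, order 120). By Dedekind's theorem, for a prime p not dividing disc(f) the degrees of the irreducible factors of f mod p form the cycle type of an element of G. Factoring f modulo the 18 such primes p <= 73 (skipping 2, 3, 5, which divide the discriminant), each new pattern first appears at: mod 7: f = (x + 3)(x^4 + 5x^2 + 2x + 5), pattern 4+1; mod 11: f = (x + 7)(x^2 + x + 7)(x^2 + 2x + 10), pattern 2+2+1; mod 19: f = (x^5 + 10x^4 + 2x^3 + 4x^2 + 12), pattern 5. No other pattern occurs in this range, so the set of observed cycle types is {4+1, 2+2+1, 5}. The candidates containing elements of all these cycle types are F_20 (5T3) of order 20, S_5 (5T5) of order 120; the others are excluded. The observed types are precisely the cycle types that occur in F_20 (5T3) (apart from the identity). Each of the other remaining candidates has further cycle types, and by the Chebotarev density theorem the matching factorization patterns would occur for a proportion of primes equal to their share of the group: S_5 (5T5) additionally contains elements of type 3+2, 3+1+1, 2+1+1+1 (50 of its 120 elements, about 42% of primes). None of the 18 primes tested shows any such pattern (for each of these groups the chance of that is below 10^-4), which rules them out. Hence G = F_20 (5T3), of order 20. The Galois group F_20 (5T3) has order 20, so the splitting field has degree 20 over Q.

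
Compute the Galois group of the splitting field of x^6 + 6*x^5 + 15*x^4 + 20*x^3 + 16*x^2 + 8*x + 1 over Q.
S_4 (also written S4+)

The polynomial f is an irreducible sextic over Q, so G = Gal(f/Q) is one of the 16 transitive subgroups 6T1, ..., 6T16 of S_6. The discriminant of f is 61504 = 248^2, a perfect square, so G is contained in A_6. The transitive groups of degree 6 contained in A_6 are: A_4 (6T4, order 12), S_4 (6T7, order 24), (C_3 x C_3) : C_4 (6T10, order 36), PSL(2,5) (6T12, order 60), A_6 (6T15, order 360). By Dedekind's theorem, for a prime p not dividing disc(f) the degrees of the irreducible factors of f mod p form the cycle type of an element of G. Factoring f modulo the 79 such primes p <= 419 (skipping 2, 31, which divide the discriminant), each new pattern first appears at: mod 3: f = (x^2 + 2x + 2)(x^4 + x^3 + 2x^2 + 2x + 2), pattern 4+2; mod 5: f = (x^3 + 2x^2 + 4x + 4)(x^3 + 4x^2 + 3x + 4), pattern 3+3; mod 11: f = (x + 4)(x + 9)(x^2 + 6x + 1)(x^2 + 9x + 4), pattern 2+2+1+1; mod 67: f = (x + 3)(x + 4)(x + 12)(x + 57)(x + 65)(x + 66), pattern 1+1+1+1+1+1. No other pattern occurs in this range, so the set of observed cycle types is {4+2, 3+3, 2+2+1+1, 1+1+1+1+1+1}. The candidates containing elements of all these cycle types are S_4 (6T7) of order 24, (C_3 x C_3) : C_4 (6T10) of order 36, A_6 (6T15) of order 360; the others are excluded. The observed types are precisely the cycle types that occur in S_4 (6T7). Each of the other remaining candidates has further cycle types, and by the Chebotarev density theorem the matching factorization patterns would occur for a proportion of primes equal to their share of the group: (C_3 x C_3) : C_4 (6T10) additionally contains elements of type 3+1+1+1 (4 of its 36 elements, about 11% of primes); A_6 (6T15) additionally contains elements of type 5+1, 3+1+1+1 (184 of its 360 elements, about 51% of primes). None of the 79 primes tested shows any such pattern (for each of these groups the chance of that is below 10^-4), which rules them out. Hence G = S_4 (6T7), of order 24.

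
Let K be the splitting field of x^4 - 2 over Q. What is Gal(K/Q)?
D_4, the dihedral group of order 8

The polynomial is an irreducible quartic over Q and its discriminant is -2048, which is not a perfect square, so the Galois group is not contained in A_4. The resolvent cubic y^3 + 8*y has exactly one rational root, so the Galois group is C_4 or D_4. The quartic remains irreducible over Q(sqrt(disc)), so the group is D_4.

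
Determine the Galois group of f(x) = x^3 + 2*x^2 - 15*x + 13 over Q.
The polynomial is an irreducible cubic over Q and its discriminant is 2401 = 49^2, a perfect square. For an irreducible cubic, a square discriminant forces the Galois group to be A_3, the cyclic group of order 3.

C_3 (order 3)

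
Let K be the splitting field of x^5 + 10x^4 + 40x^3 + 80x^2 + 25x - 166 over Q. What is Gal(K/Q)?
A_5 (also written A5)

The polynomial f is an irreducible quintic over Q, so G = Gal(f/Q) is a transitive subgroup of S_5: one of C_5 (5T1, order 5), D_5 (5T2, order 10), F_20 (5T3, order 20), A_5 (5T4, order 60) or S_5 (5T5, order 120). The discriminant of f is 58564000000 = 242000^2, a perfect square, so G is contained in A_5. The transitive groups of degree 5 contained in A_5 are: C_5 (5T1, order 5), D_5 (5T2, order 10), A_5 (5T4, order 60). By Dedekind's theorem, for a prime p not dividing disc(f) the degrees of the irreducible factors of f mod p form the cycle type of an element of G. Factoring f modulo the 3 such primes p <= 13 (skipping 2, 5, 11, which divide the discriminant), each new pattern first appears at: mod 3: f = (x^5 + x^4 + x^3 + 2x^2 + x + 2), pattern 5; mod 13: f = (x + 7)(x + 9)(x^3 + 7x^2 + 8x + 5), pattern 3+1+1. No other pattern occurs in this range, so the set of observed cycle types is {5, 3+1+1}. Among the candidates above, the only group containing elements of all these cycle types is A_5 (5T4) — each of C_5 (5T1), D_5 (5T2) lacks at least one of them. Hence G = A_5 (5T4), of order 60.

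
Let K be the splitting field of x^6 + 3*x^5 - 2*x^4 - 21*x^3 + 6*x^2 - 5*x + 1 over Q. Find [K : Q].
24

The degree of the splitting field over Q equals the order of the Galois group, so first determine the group. The polynomial f is an irreducible sextic over Q, so G = Gal(f/Q) is one of the 16 transitive subgroups 6T1, ..., 6T16 of S_6. The discriminant of f is 54786284800, which is not a perfect square, so G is not contained in A_6. The transitive groups of degree 6 not contained in A_6 are: C_6 (6T1, order 6), S_3 (6T2, order 6), D_6 (6T3, order 12), C_3 x S_3 (6T5, order 18), A_4 x C_2 (6T6, order 24), S_4 (6T8, order 24), S_3 x S_3 (6T9, order 36), S_4 x C_2 (6T11, order 48), (S_3 x S_3) : C_2 (6T13, order 72), PGL(2,5) (6T14, order 120), S_6 (6T16, order 720). By Dedekind's theorem, for a prime p not dividing disc(f) the degrees of the irreducible factors of f mod p form the cycle type of an element of G. Factoring f modulo the 22 such primes p <= 101 (skipping 2, 5, 13, 37, which divide the discriminant), each new pattern first appears at: mod 3: f = (x^3 + x^2 + 2)(x^3 + 2x^2 + 2x + 2), pattern 3+3; mod 17: f = (x + 13)(x + 16)(x^4 + 8x^3 + 15x + 13), pattern 4+1+1; mod 31: f = (x^2 + 2x + 10)(x^2 + 8x + 4)(x^2 + 24x + 7), pattern 2+2+2; mod 67: f = (x + 42)(x + 51)(x^2 + 12x + 59)(x^2 + 32x + 21), pattern 2+2+1+1. No other pattern occurs in this range, so the set of observed cycle types is {3+3, 4+1+1, 2+2+2, 2+2+1+1}. The candidates containing elements of all these cycle types are S_4 (6T8) of order 24, S_4 x C_2 (6T11) of order 48, PGL(2,5) (6T14) of order 120, S_6 (6T16) of order 720; the others are excluded. The observed types are precisely the cycle types that occur in S_4 (6T8) (apart from the identity). Each of the other remaining candidates has further cycle types, and by the Chebotarev density theorem the matching factorization patterns would occur for a proportion of primes equal to their share of the group: S_4 x C_2 (6T11) additionally contains elements of type 6, 4+2, 2+1+1+1+1 (17 of its 48 elements, about 35% of primes); PGL(2,5) (6T14) additionally contains elements of type 6, 5+1 (44 of its 120 elements, about 37% of primes); S_6 (6T16) additionally contains elements of type 6, 5+1, 4+2, 3+2+1, 3+1+1+1, 2+1+1+1+1 (529 of its 720 elements, about 73% of primes). None of the 22 primes tested shows any such pattern (for each of these groups the chance of that is below 10^-4), which rules them out. Hence G = S_4 (6T8), of order 24. The Galois group S_4 (6T8) has order 24, so the splitting field has degree 24 over Q.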